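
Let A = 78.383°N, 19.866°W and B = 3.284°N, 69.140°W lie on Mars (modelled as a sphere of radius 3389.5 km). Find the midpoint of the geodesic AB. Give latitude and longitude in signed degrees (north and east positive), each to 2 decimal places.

42.29°, -61.45°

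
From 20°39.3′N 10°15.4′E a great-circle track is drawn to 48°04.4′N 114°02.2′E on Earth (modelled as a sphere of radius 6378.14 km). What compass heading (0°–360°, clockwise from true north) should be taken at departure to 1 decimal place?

With φ₁ = 0.3605, φ₂ = 0.8390, Δλ = 1.8113 rad, the forward-azimuth formula gives
θ = atan2( sin Δλ cos φ₂ , cos φ₁ sin φ₂ − sin φ₁ cos φ₂ cos Δλ ) = atan2(0.6489, 0.7523) = 40.78°.
So the initial bearing is 40.8°.

40.8°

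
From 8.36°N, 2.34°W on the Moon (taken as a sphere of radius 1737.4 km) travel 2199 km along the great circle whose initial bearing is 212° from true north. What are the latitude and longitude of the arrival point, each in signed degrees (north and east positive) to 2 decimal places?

Angular distance δ = d/R = 2199/1737.4 = 1.26568 rad; initial bearing θ = 3.7001 rad.
sin φ₂ = sin φ₁ cos δ + cos φ₁ sin δ cos θ = (0.1454)(0.3004) + (0.9894)(0.9538)(-0.8480) = -0.7566, so φ₂ = -49.17°.
Δλ = atan2(sin θ sin δ cos φ₁, cos δ − sin φ₁ sin φ₂) = atan2(-0.5001, 0.4104) = -50.625°.
λ₂ = -2.340° − 50.625° = -52.96°.

-49.17°, -52.96°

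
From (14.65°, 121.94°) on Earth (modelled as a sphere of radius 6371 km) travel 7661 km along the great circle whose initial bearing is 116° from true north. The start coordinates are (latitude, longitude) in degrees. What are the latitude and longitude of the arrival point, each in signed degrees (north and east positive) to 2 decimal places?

-17.74°, -176.37°

Angular distance δ = d/R = 7661/6371 = 1.20248 rad; initial bearing θ = 2.0246 rad.
sin φ₂ = sin φ₁ cos δ + cos φ₁ sin δ cos θ = (0.2529)(0.3600) + (0.9675)(0.9329)(-0.4384) = -0.3046, so φ₂ = -17.74°.
Δλ = atan2(sin θ sin δ cos φ₁, cos δ − sin φ₁ sin φ₂) = atan2(0.8113, 0.4371) = 61.685°.
λ₂ = 121.940° + 61.685° = 183.63° → -176.37° after wrapping to (−180°, 180°].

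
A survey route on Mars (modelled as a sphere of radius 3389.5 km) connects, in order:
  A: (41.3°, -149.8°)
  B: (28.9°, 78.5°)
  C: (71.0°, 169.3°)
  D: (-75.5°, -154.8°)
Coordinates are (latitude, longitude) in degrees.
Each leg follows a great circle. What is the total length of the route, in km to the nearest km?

Leg A→B: central angle 1.6896 rad, distance 5727.0 km.
Leg B→C: central angle 1.1007 rad, distance 3730.8 km.
Leg C→D: central angle 2.5856 rad, distance 8763.8 km.
Total: 5727.0 + 3730.8 + 8763.8 ≈ 18222 km.

18222 km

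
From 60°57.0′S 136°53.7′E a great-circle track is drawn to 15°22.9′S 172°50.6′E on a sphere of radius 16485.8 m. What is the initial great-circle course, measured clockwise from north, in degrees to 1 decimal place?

45.6°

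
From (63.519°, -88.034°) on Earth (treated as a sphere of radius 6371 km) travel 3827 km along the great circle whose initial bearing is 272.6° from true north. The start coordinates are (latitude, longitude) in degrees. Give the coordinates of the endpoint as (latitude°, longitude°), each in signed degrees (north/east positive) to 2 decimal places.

48.58°, -146.62°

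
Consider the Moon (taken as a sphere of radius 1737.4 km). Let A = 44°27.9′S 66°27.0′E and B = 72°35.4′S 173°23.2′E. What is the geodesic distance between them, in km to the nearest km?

1598 km

With latitudes φ₁ = -44.465°, φ₂ = -72.590° and longitude difference Δλ = 106.937°:
cos c = sin φ₁ sin φ₂ + cos φ₁ cos φ₂ cos Δλ = (-0.7005)(-0.9542) + (0.7137)(0.2992)(-0.2913) = 0.60618,
so c = arccos(0.60618) = 0.91955 rad.
Distance = R·c = 1737.4 × 0.9196 ≈ 1598 km.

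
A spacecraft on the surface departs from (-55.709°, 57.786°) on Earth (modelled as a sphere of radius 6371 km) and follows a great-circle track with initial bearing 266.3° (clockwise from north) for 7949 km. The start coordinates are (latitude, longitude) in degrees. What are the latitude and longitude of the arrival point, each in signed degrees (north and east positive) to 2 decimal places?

Angular distance δ = d/R = 7949/6371 = 1.24768 rad; initial bearing θ = 4.6478 rad.
sin φ₂ = sin φ₁ cos δ + cos φ₁ sin δ cos θ = (-0.8262)(0.3175) + (0.5634)(0.9483)(-0.0645) = -0.2968, so φ₂ = -17.27°.
Δλ = atan2(sin θ sin δ cos φ₁, cos δ − sin φ₁ sin φ₂) = atan2(-0.5331, 0.0723) = -82.277°.
λ₂ = 57.786° − 82.277° = -24.49°.

-17.27°, -24.49°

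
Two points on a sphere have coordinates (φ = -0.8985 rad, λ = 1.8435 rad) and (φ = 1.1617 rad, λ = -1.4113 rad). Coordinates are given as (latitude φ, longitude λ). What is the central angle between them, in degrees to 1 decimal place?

164.6°

In radians: φ₁ = -0.8985, φ₂ = 1.1617, Δλ = 173.514° = 3.0284 rad.
Haversine: a = sin²(Δφ/2) + cos φ₁ cos φ₂ sin²(Δλ/2) = 0.7350 + (0.6228)(0.3978)(0.9968) = 0.98199.
Central angle c = 2·arcsin(√a) = 2.87236 rad.
So the angular separation is 164.6°.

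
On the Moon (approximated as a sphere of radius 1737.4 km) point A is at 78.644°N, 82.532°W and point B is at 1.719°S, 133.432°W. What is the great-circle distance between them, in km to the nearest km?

Let φ₁ = 1.3726 rad, φ₂ = -0.0300 rad, and Δλ = -0.8884 rad.
cos c = sin φ₁ sin φ₂ + cos φ₁ cos φ₂ cos Δλ = (0.9804)(-0.0300) + (0.1969)(0.9995)(0.6307) = 0.09472,
so c = arccos(0.09472) = 1.47594 rad.
Distance = R·c = 1737.4 × 1.4759 ≈ 2564 km.

2564 km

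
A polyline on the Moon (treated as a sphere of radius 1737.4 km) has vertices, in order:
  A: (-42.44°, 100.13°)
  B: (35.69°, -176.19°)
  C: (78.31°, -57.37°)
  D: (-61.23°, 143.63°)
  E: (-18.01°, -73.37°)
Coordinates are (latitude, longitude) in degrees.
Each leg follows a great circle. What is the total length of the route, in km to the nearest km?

12941 km

Leg A→B: central angle 1.9047 rad, distance 3309.2 km.
Leg B→C: central angle 1.0564 rad, distance 1835.5 km.
Leg C→D: central angle 2.8222 rad, distance 4903.2 km.
Leg D→E: central angle 1.6655 rad, distance 2893.6 km.
Total: 3309.2 + 1835.5 + 4903.2 + 2893.6 ≈ 12941 km.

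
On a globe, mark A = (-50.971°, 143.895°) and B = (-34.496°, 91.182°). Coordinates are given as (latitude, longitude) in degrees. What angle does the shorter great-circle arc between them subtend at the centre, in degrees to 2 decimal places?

41.03°

With latitudes φ₁ = -50.971°, φ₂ = -34.496° and longitude difference Δλ = -52.713°:
cos c = sin φ₁ sin φ₂ + cos φ₁ cos φ₂ cos Δλ = (-0.7768)(-0.5663) + (0.6297)(0.8242)(0.6058) = 0.75436,
so c = arccos(0.75436) = 0.71611 rad.
So the angular separation is 41.03°.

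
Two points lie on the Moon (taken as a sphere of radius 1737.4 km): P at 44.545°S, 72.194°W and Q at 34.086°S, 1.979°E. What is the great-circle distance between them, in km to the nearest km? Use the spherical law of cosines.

With latitudes φ₁ = -44.545°, φ₂ = -34.086° and longitude difference Δλ = 74.173°:
cos c = sin φ₁ sin φ₂ + cos φ₁ cos φ₂ cos Δλ = (-0.7015)(-0.5604) + (0.7127)(0.8282)(0.2727) = 0.55411,
so c = arccos(0.55411) = 0.98350 rad.
Distance = R·c = 1737.4 × 0.9835 ≈ 1709 km.

1709 km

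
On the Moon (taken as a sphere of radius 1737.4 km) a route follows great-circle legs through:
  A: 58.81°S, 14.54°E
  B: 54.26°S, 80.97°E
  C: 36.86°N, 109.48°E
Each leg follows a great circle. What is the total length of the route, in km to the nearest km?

Leg A→B: central angle 0.6175 rad, distance 1072.9 km.
Leg B→C: central angle 1.6471 rad, distance 2861.7 km.
Total: 1072.9 + 2861.7 ≈ 3935 km.

3935 km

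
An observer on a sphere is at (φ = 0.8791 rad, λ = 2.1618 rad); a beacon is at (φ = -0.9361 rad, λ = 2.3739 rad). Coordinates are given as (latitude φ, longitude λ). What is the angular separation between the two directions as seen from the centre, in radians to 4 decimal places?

1.8239 rad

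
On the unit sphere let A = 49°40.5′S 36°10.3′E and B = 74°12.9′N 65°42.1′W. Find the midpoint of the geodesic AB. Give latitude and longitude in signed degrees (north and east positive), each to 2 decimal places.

The central angle between A and B is δ = 2.4494 rad.
With f = 0.5, the slerp weights are sin((1−f)δ)/sin δ = 1.4740 and sin(fδ)/sin δ = 1.4740.
Weighted sum of the unit vectors: (1.4740)·(0.5224,0.3819,-0.7624) + (1.4740)·(0.1119,-0.2479,0.9623) = (0.9350, 0.1975, 0.2946).
Converting back: φ = atan2(z, √(x²+y²)) = 17.14°, λ = atan2(y, x) = 11.93°.

17.14°, 11.93°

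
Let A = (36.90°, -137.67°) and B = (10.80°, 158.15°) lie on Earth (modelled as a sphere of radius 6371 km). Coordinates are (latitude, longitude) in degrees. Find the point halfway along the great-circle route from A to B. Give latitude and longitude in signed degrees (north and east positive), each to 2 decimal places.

27.51°, -173.44°

The central angle between A and B is δ = 1.0988 rad.
With f = 0.5, the slerp weights are sin((1−f)δ)/sin δ = 0.5863 and sin(fδ)/sin δ = 0.5863.
Weighted sum of the unit vectors: (0.5863)·(-0.5912,-0.5385,0.6004) + (0.5863)·(-0.9117,0.3656,0.1874) = (-0.8811, -0.1014, 0.4619).
Converting back: φ = atan2(z, √(x²+y²)) = 27.51°, λ = atan2(y, x) = -173.44°.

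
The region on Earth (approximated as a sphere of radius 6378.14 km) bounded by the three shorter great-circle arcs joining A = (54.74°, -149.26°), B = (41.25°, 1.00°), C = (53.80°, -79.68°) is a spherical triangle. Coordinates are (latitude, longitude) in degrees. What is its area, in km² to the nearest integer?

Side lengths (central angles): a = 0.9223, b = 0.6795, c = 1.4086 rad; semiperimeter s = 1.5052.
By l'Huilier's theorem, tan(E/4) = √[tan(s/2) tan((s−a)/2) tan((s−b)/2) tan((s−c)/2)], giving spherical excess E = 0.3079 rad.
Area = E·R² = 0.3079 × (6378.14)² ≈ 12527123 km².

12527123 km²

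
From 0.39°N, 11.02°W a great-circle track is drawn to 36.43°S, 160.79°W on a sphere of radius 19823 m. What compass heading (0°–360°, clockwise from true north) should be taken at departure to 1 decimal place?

214.5°

Δλ = -149.770° = -2.6140 rad.
y = sin Δλ · cos φ₂ = (-0.5035)(0.8046) = -0.4051
x = cos φ₁ sin φ₂ − sin φ₁ cos φ₂ cos Δλ = (1.0000)(-0.5938) − (0.0068)(0.8046)(-0.8640) = -0.5891
θ = atan2(y, x) = -145.49°; adding 360° gives 214.5°.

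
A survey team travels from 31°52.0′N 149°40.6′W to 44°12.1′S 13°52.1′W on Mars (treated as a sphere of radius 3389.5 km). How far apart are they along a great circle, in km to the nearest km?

8494 km

In radians: φ₁ = 0.5562, φ₂ = -0.7715, Δλ = 135.808° = 2.3703 rad.
cos c = sin φ₁ sin φ₂ + cos φ₁ cos φ₂ cos Δλ = (0.5279)(-0.6972) + (0.8493)(0.7169)(-0.7170) = -0.80462,
so c = arccos(-0.80462) = 2.50583 rad.
Distance = R·c = 3389.5 × 2.5058 ≈ 8494 km.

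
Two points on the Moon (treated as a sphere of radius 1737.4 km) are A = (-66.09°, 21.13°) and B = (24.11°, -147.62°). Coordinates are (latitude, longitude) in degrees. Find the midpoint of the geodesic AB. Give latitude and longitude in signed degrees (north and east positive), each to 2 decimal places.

-44.13°, -138.90°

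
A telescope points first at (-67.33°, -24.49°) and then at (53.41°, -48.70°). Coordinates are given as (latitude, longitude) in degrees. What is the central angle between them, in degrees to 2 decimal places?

Let φ₁ = -1.1751 rad, φ₂ = 0.9322 rad, and Δλ = -0.4225 rad.
Haversine: a = sin²(Δφ/2) + cos φ₁ cos φ₂ sin²(Δλ/2) = 0.7556 + (0.3854)(0.5961)(0.0440) = 0.76567.
Central angle c = 2·arcsin(√a) = 2.13099 rad.
So the angular separation is 122.10°.

122.10°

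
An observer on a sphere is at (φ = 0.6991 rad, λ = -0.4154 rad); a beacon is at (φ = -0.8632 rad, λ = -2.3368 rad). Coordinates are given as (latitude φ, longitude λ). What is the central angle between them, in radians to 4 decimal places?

2.2915 rad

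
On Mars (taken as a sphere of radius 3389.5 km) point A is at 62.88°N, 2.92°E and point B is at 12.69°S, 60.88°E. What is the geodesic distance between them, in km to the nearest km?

5187 km

With latitudes φ₁ = 62.880°, φ₂ = -12.690° and longitude difference Δλ = 57.960°:
cos c = sin φ₁ sin φ₂ + cos φ₁ cos φ₂ cos Δλ = (0.8901)(-0.2197) + (0.4559)(0.9756)(0.5305) = 0.04041,
so c = arccos(0.04041) = 1.53038 rad.
Distance = R·c = 3389.5 × 1.5304 ≈ 5187 km.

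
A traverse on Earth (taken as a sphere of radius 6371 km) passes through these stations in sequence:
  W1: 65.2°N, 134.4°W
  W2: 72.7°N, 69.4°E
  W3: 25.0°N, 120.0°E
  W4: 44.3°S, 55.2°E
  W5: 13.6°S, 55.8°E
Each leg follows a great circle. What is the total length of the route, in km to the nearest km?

Leg W1→W2: central angle 0.7188 rad, distance 4579.6 km.
Leg W2→W3: central angle 0.9587 rad, distance 6108.0 km.
Leg W3→W4: central angle 1.5898 rad, distance 10128.5 km.
Leg W4→W5: central angle 0.5359 rad, distance 3414.2 km.
Total: 4579.6 + 6108.0 + 10128.5 + 3414.2 ≈ 24230 km.

24230 km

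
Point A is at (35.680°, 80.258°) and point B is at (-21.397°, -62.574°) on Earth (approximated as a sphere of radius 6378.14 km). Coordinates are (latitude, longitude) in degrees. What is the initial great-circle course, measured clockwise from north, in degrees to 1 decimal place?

283.6°

Δλ = -142.832° = -2.4929 rad.
y = sin Δλ · cos φ₂ = (-0.6042)(0.9311) = -0.5625
x = cos φ₁ sin φ₂ − sin φ₁ cos φ₂ cos Δλ = (0.8123)(-0.3648) − (0.5833)(0.9311)(-0.7969) = 0.1364
θ = atan2(y, x) = -76.37°; adding 360° gives 283.6°.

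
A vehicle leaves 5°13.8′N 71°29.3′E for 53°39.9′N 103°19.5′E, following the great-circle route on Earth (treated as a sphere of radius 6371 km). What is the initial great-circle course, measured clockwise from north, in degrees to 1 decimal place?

22.5°

Δλ = 31.837° = 0.5557 rad.
y = sin Δλ · cos φ₂ = (0.5275)(0.5925) = 0.3125
x = cos φ₁ sin φ₂ − sin φ₁ cos φ₂ cos Δλ = (0.9958)(0.8056) − (0.0912)(0.5925)(0.8496) = 0.7563
θ = atan2(y, x) = 22.45°, so the bearing is 22.5°.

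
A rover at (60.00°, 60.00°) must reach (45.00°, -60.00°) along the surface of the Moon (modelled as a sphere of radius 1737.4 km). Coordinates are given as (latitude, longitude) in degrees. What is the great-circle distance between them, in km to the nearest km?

In radians: φ₁ = 1.0472, φ₂ = 0.7854, Δλ = -120.000° = -2.0944 rad.
Haversine: a = sin²(Δφ/2) + cos φ₁ cos φ₂ sin²(Δλ/2) = 0.0170 + (0.5000)(0.7071)(0.7500) = 0.28220.
Central angle c = 2·arcsin(√a) = 1.12010 rad.
Distance = R·c = 1737.4 × 1.1201 ≈ 1946 km.

1946 km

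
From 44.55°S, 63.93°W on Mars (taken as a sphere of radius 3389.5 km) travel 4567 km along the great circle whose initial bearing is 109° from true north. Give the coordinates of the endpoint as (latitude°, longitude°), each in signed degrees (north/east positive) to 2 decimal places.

-22.44°, 30.09°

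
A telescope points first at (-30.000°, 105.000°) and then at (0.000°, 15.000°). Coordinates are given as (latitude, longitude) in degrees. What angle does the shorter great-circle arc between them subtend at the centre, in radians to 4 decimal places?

Let φ₁ = -0.5236 rad, φ₂ = 0.0000 rad, and Δλ = -1.5708 rad.
cos c = sin φ₁ sin φ₂ + cos φ₁ cos φ₂ cos Δλ = (-0.5000)(0.0000) + (0.8660)(1.0000)(-0.0000) = -0.00000,
so c = arccos(-0.00000) = 1.57080 rad.
So the angular separation is 1.5708 rad.

1.5708 rad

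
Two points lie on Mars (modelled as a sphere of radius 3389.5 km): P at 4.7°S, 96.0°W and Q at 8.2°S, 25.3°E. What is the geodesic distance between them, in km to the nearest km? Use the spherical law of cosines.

7102 km

Let φ₁ = -0.0820 rad, φ₂ = -0.1431 rad, and Δλ = 2.1171 rad.
cos c = sin φ₁ sin φ₂ + cos φ₁ cos φ₂ cos Δλ = (-0.0819)(-0.1426) + (0.9966)(0.9898)(-0.5195) = -0.50079,
so c = arccos(-0.50079) = 2.09531 rad.
Distance = R·c = 3389.5 × 2.0953 ≈ 7102 km.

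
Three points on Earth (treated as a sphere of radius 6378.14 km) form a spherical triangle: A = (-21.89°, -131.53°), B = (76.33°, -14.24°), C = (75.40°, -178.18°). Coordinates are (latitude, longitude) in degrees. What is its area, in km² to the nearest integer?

Side lengths (central angles): a = 0.4885, b = 1.7724, c = 2.0520 rad; semiperimeter s = 2.1564.
By l'Huilier's theorem, tan(E/4) = √[tan(s/2) tan((s−a)/2) tan((s−b)/2) tan((s−c)/2)], giving spherical excess E = 0.5739 rad.
Area = E·R² = 0.5739 × (6378.14)² ≈ 23345404 km².

23345404 km²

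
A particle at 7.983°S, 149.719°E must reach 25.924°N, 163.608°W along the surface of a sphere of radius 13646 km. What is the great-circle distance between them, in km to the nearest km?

13481 km

In radians: φ₁ = -0.1393, φ₂ = 0.4525, Δλ = 46.673° = 0.8146 rad.
Haversine: a = sin²(Δφ/2) + cos φ₁ cos φ₂ sin²(Δλ/2) = 0.0850 + (0.9903)(0.8994)(0.1569) = 0.22479.
Central angle c = 2·arcsin(√a) = 0.98793 rad.
Distance = R·c = 13646 × 0.9879 ≈ 13481 km.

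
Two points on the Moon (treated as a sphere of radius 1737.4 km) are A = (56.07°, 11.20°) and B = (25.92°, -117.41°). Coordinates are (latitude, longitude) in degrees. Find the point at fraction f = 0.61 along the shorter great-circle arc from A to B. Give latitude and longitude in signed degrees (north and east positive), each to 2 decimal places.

54.57°, -92.50°

The central angle between A and B is δ = 1.5214 rad.
With f = 0.61, the slerp weights are sin((1−f)δ)/sin δ = 0.5598 and sin(fδ)/sin δ = 0.8014.
Weighted sum of the unit vectors: (0.5598)·(0.5475,0.1084,0.8297) + (0.8014)·(-0.4140,-0.7984,0.4371) = (-0.0253, -0.5792, 0.8148).
Converting back: φ = atan2(z, √(x²+y²)) = 54.57°, λ = atan2(y, x) = -92.50°.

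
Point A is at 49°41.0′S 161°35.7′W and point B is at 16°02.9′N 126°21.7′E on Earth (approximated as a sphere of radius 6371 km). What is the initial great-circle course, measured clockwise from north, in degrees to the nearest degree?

Δλ = -72.043° = -1.2574 rad.
y = sin Δλ · cos φ₂ = (-0.9513)(0.9610) = -0.9142
x = cos φ₁ sin φ₂ − sin φ₁ cos φ₂ cos Δλ = (0.6470)(0.2764) − (-0.7625)(0.9610)(0.3083) = 0.4048
θ = atan2(y, x) = -66.12°; adding 360° gives 294°.

294°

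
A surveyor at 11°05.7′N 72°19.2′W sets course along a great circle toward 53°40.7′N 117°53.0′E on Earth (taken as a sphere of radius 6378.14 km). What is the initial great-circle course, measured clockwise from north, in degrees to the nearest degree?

353°

With φ₁ = 0.1936, φ₂ = 0.9369, Δλ = -2.9635 rad, the forward-azimuth formula gives
θ = atan2( sin Δλ cos φ₂ , cos φ₁ sin φ₂ − sin φ₁ cos φ₂ cos Δλ ) = atan2(-0.1049, 0.9028) = -6.63°.
Adding 360° brings this into [0°, 360°): 353°.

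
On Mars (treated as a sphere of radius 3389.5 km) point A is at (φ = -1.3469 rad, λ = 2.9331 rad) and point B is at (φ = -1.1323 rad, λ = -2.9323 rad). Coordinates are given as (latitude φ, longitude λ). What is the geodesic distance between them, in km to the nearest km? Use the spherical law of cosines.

In radians: φ₁ = -1.3469, φ₂ = -1.1323, Δλ = 23.937° = 0.4178 rad.
cos c = sin φ₁ sin φ₂ + cos φ₁ cos φ₂ cos Δλ = (-0.9750)(-0.9054) + (0.2220)(0.4246)(0.9140) = 0.96895,
so c = arccos(0.96895) = 0.24983 rad.
Distance = R·c = 3389.5 × 0.2498 ≈ 847 km.

847 km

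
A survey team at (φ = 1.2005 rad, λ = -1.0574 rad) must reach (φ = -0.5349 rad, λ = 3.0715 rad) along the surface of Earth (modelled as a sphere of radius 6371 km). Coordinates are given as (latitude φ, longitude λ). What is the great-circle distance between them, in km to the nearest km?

In radians: φ₁ = 1.2005, φ₂ = -0.5349, Δλ = -123.431° = -2.1543 rad.
Haversine: a = sin²(Δφ/2) + cos φ₁ cos φ₂ sin²(Δλ/2) = 0.5819 + (0.3619)(0.8603)(0.7755) = 0.82337.
Central angle c = 2·arcsin(√a) = 2.27409 rad.
Distance = R·c = 6371 × 2.2741 ≈ 14488 km.

14488 km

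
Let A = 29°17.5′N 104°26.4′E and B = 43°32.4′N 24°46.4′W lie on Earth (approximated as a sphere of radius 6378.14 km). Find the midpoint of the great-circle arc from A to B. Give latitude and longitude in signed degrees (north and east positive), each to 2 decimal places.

59.37°, 50.83°

Central angle δ = 1.6335 rad. Interpolating on the sphere with fraction f = 0.5:
P = [sin((1−f)δ)·A + sin(fδ)·B] / sin δ = 0.7304·A + 0.7304·B in Cartesian coordinates,
giving P = (0.3219, 0.3950, 0.8604), i.e. latitude 59.37°, longitude 50.83°.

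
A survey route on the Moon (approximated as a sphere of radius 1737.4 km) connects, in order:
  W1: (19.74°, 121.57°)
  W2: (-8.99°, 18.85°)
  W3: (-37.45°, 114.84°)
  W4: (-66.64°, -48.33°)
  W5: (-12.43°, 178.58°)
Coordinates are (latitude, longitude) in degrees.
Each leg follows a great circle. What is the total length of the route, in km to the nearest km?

Leg W1→W2: central angle 1.8312 rad, distance 3181.5 km.
Leg W2→W3: central angle 1.5576 rad, distance 2706.2 km.
Leg W3→W4: central angle 1.3110 rad, distance 2277.7 km.
Leg W4→W5: central angle 1.6378 rad, distance 2845.5 km.
Total: 3181.5 + 2706.2 + 2277.7 + 2845.5 ≈ 11011 km.

11011 km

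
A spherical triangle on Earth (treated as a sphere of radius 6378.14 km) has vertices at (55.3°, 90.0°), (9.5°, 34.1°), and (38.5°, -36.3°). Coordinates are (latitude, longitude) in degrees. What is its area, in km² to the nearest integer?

Side lengths (central angles): a = 1.2007, b = 1.3201, c = 1.1035 rad; semiperimeter s = 1.8122.
By l'Huilier's theorem, tan(E/4) = √[tan(s/2) tan((s−a)/2) tan((s−b)/2) tan((s−c)/2)], giving spherical excess E = 0.7643 rad.
Area = E·R² = 0.7643 × (6378.14)² ≈ 31091631 km².

31091631 km²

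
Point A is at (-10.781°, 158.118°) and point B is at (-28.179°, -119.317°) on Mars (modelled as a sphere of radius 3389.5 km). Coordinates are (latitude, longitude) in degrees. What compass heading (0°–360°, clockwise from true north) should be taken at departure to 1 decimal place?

Δλ = 82.565° = 1.4410 rad.
y = sin Δλ · cos φ₂ = (0.9916)(0.8815) = 0.8741
x = cos φ₁ sin φ₂ − sin φ₁ cos φ₂ cos Δλ = (0.9823)(-0.4722) − (-0.1871)(0.8815)(0.1294) = -0.4426
θ = atan2(y, x) = 116.85°, so the bearing is 116.9°.

116.9°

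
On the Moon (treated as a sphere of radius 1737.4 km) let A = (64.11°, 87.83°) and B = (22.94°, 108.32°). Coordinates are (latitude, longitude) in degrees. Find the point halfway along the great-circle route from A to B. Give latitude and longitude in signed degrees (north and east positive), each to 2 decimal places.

Central angle δ = 0.7564 rad. Interpolating on the sphere with fraction f = 0.5:
P = [sin((1−f)δ)·A + sin(fδ)·B] / sin δ = 0.5380·A + 0.5380·B in Cartesian coordinates,
giving P = (-0.1468, 0.7051, 0.6937), i.e. latitude 43.93°, longitude 101.76°.

43.93°, 101.76°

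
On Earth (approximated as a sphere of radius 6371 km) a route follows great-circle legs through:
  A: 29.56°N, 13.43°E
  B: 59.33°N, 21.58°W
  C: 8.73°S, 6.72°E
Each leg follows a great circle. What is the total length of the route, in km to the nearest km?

Leg A→B: central angle 0.6637 rad, distance 4228.2 km.
Leg B→C: central angle 1.2521 rad, distance 7976.8 km.
Total: 4228.2 + 7976.8 ≈ 12205 km.

12205 km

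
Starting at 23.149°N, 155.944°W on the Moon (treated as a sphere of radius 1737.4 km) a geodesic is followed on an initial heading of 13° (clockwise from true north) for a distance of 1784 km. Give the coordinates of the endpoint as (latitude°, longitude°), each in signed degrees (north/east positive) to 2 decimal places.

75.94°, -103.52°

Angular distance δ = d/R = 1784/1737.4 = 1.02682 rad; initial bearing θ = 0.2269 rad.
sin φ₂ = sin φ₁ cos δ + cos φ₁ sin δ cos θ = (0.3931)(0.5175) + (0.9195)(0.8557)(0.9744) = 0.9701, so φ₂ = 75.94°.
Δλ = atan2(sin θ sin δ cos φ₁, cos δ − sin φ₁ sin φ₂) = atan2(0.1770, 0.1362) = 52.422°.
λ₂ = -155.944° + 52.422° = -103.52°.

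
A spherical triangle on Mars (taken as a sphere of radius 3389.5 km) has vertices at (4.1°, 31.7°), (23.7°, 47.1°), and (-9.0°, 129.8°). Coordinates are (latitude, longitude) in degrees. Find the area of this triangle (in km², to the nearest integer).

Side lengths (central angles): a = 1.5187, b = 1.7214, c = 0.4293 rad; semiperimeter s = 1.8347.
By l'Huilier's theorem, tan(E/4) = √[tan(s/2) tan((s−a)/2) tan((s−b)/2) tan((s−c)/2)], giving spherical excess E = 0.3986 rad.
Area = E·R² = 0.3986 × (3389.5)² ≈ 4579231 km².

4579231 km²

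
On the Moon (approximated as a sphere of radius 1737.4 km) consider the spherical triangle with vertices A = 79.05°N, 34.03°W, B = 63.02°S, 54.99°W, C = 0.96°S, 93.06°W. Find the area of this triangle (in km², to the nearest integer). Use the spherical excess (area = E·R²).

3421085 km²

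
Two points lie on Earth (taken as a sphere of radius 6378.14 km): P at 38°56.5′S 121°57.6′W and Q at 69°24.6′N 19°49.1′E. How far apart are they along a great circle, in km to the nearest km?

With latitudes φ₁ = -38.942°, φ₂ = 69.410° and longitude difference Δλ = 141.778°:
cos c = sin φ₁ sin φ₂ + cos φ₁ cos φ₂ cos Δλ = (-0.6285)(0.9361) + (0.7778)(0.3517)(-0.7856) = -0.80327,
so c = arccos(-0.80327) = 2.50356 rad.
Distance = R·c = 6378.14 × 2.5036 ≈ 15968 km.

15968 km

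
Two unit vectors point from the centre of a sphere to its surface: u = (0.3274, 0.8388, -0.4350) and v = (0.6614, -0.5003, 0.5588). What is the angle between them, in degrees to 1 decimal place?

116.5°

u·v = -0.4462; |u| = 1.0000, |v| = 1.0000.
cos θ = (u·v)/(|u||v|) = -0.4462, so θ = 116.5°.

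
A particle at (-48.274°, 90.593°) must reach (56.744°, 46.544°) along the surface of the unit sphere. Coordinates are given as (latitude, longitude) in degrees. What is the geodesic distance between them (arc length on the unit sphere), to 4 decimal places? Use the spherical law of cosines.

1.9410

With latitudes φ₁ = -48.274°, φ₂ = 56.744° and longitude difference Δλ = -44.049°:
cos c = sin φ₁ sin φ₂ + cos φ₁ cos φ₂ cos Δλ = (-0.7463)(0.8362) + (0.6656)(0.5484)(0.7187) = -0.36178,
so c = arccos(-0.36178) = 1.94097 rad.
On the unit sphere the arc length equals the central angle: 1.9410.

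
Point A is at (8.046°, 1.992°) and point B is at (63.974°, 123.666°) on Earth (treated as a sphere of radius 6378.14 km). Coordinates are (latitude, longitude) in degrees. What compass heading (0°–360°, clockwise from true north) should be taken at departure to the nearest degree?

Δλ = 121.674° = 2.1236 rad.
y = sin Δλ · cos φ₂ = (0.8510)(0.4388) = 0.3734
x = cos φ₁ sin φ₂ − sin φ₁ cos φ₂ cos Δλ = (0.9902)(0.8986) − (0.1400)(0.4388)(-0.5251) = 0.9220
θ = atan2(y, x) = 22.05°, so the bearing is 22°.

22°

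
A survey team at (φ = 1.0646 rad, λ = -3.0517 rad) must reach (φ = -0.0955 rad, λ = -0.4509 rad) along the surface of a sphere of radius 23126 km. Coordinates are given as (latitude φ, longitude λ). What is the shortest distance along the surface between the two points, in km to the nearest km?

In radians: φ₁ = 1.0646, φ₂ = -0.0955, Δλ = 149.015° = 2.6008 rad.
Haversine: a = sin²(Δφ/2) + cos φ₁ cos φ₂ sin²(Δλ/2) = 0.3004 + (0.4849)(0.9954)(0.9287) = 0.74858.
Central angle c = 2·arcsin(√a) = 2.09113 rad.
Distance = R·c = 23126 × 2.0911 ≈ 48359 km.

48359 km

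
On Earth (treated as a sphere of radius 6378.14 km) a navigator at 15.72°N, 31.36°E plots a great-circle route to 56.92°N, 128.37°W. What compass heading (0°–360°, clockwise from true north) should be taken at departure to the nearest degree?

With φ₁ = 0.2744, φ₂ = 0.9934, Δλ = -2.7878 rad, the forward-azimuth formula gives
θ = atan2( sin Δλ cos φ₂ , cos φ₁ sin φ₂ − sin φ₁ cos φ₂ cos Δλ ) = atan2(-0.1891, 0.9453) = -11.31°.
Adding 360° brings this into [0°, 360°): 349°.

349°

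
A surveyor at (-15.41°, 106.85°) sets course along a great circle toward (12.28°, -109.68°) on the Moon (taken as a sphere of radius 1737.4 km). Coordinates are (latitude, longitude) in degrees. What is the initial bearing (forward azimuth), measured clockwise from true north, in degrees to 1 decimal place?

With φ₁ = -0.2690, φ₂ = 0.2143, Δλ = 2.5040 rad, the forward-azimuth formula gives
θ = atan2( sin Δλ cos φ₂ , cos φ₁ sin φ₂ − sin φ₁ cos φ₂ cos Δλ ) = atan2(0.5816, -0.0036) = 90.35°.
So the initial bearing is 90.4°.

90.4°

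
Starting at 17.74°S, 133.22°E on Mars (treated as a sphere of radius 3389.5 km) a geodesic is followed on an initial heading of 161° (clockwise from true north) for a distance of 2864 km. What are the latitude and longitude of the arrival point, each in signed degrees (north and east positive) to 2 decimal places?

-61.14°, 163.52°

Angular distance δ = d/R = 2864/3389.5 = 0.84496 rad; initial bearing θ = 2.8100 rad.
sin φ₂ = sin φ₁ cos δ + cos φ₁ sin δ cos θ = (-0.3047)(0.6638) + (0.9524)(0.7479)(-0.9455) = -0.8758, so φ₂ = -61.14°.
Δλ = atan2(sin θ sin δ cos φ₁, cos δ − sin φ₁ sin φ₂) = atan2(0.2319, 0.3969) = 30.300°.
λ₂ = 133.220° + 30.300° = 163.52°.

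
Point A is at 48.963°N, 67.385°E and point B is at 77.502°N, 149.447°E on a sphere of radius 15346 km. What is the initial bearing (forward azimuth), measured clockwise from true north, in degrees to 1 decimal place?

19.1°

With φ₁ = 0.8546, φ₂ = 1.3527, Δλ = 1.4323 rad, the forward-azimuth formula gives
θ = atan2( sin Δλ cos φ₂ , cos φ₁ sin φ₂ − sin φ₁ cos φ₂ cos Δλ ) = atan2(0.2143, 0.6184) = 19.11°.
So the initial bearing is 19.1°.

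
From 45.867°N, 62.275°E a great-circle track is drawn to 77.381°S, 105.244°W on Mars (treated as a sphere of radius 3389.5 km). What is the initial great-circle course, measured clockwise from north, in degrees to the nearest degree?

185°

Δλ = -167.519° = -2.9238 rad.
y = sin Δλ · cos φ₂ = (-0.2161)(0.2185) = -0.0472
x = cos φ₁ sin φ₂ − sin φ₁ cos φ₂ cos Δλ = (0.6963)(-0.9758) − (0.7177)(0.2185)(-0.9764) = -0.5264
θ = atan2(y, x) = -174.87°; adding 360° gives 185°.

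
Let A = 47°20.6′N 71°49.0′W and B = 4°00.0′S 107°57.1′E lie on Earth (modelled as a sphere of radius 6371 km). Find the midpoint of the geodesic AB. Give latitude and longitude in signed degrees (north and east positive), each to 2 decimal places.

64.33°, 107.46°

Central angle δ = 2.3851 rad. Interpolating on the sphere with fraction f = 0.5:
P = [sin((1−f)δ)·A + sin(fδ)·B] / sin δ = 1.3539·A + 1.3539·B in Cartesian coordinates,
giving P = (-0.1300, 0.4133, 0.9013), i.e. latitude 64.33°, longitude 107.46°.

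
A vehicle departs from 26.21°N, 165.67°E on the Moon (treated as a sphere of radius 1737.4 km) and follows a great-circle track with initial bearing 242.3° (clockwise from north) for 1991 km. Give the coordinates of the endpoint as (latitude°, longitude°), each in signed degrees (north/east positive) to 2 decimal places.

Angular distance δ = d/R = 1991/1737.4 = 1.14597 rad; initial bearing θ = 4.2289 rad.
sin φ₂ = sin φ₁ cos δ + cos φ₁ sin δ cos θ = (0.4417)(0.4122) + (0.8972)(0.9111)(-0.4648) = -0.1979, so φ₂ = -11.42°.
Δλ = atan2(sin θ sin δ cos φ₁, cos δ − sin φ₁ sin φ₂) = atan2(-0.7237, 0.4996) = -55.383°.
λ₂ = 165.670° − 55.383° = 110.29°.

-11.42°, 110.29°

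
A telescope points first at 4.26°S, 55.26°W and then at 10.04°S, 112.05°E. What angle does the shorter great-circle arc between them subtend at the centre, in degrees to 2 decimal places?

160.91°

Let φ₁ = -0.0744 rad, φ₂ = -0.1752 rad, and Δλ = 2.9201 rad.
cos c = sin φ₁ sin φ₂ + cos φ₁ cos φ₂ cos Δλ = (-0.0743)(-0.1743) + (0.9972)(0.9847)(-0.9756) = -0.94503,
so c = arccos(-0.94503) = 2.80848 rad.
So the angular separation is 160.91°.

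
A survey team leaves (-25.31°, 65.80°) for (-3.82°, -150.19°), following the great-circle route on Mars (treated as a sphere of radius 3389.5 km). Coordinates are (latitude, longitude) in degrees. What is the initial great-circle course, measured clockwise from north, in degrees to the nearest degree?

125°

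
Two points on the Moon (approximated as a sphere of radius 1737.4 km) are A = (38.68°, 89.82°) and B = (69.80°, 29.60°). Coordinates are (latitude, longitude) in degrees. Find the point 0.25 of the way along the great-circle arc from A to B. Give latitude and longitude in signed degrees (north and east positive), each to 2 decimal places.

Central angle δ = 0.7664 rad. Interpolating on the sphere with fraction f = 0.25:
P = [sin((1−f)δ)·A + sin(fδ)·B] / sin δ = 0.7839·A + 0.2746·B in Cartesian coordinates,
giving P = (0.0844, 0.6588, 0.7476), i.e. latitude 48.38°, longitude 82.70°.

48.38°, 82.70°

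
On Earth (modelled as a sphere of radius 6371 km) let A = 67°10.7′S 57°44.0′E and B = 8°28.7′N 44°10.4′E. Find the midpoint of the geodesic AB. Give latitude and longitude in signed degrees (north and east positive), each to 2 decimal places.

Central angle δ = 1.3315 rad. Interpolating on the sphere with fraction f = 0.5:
P = [sin((1−f)δ)·A + sin(fδ)·B] / sin δ = 0.6358·A + 0.6358·B in Cartesian coordinates,
giving P = (0.5827, 0.6467, -0.4923), i.e. latitude -29.49°, longitude 47.98°.

-29.49°, 47.98°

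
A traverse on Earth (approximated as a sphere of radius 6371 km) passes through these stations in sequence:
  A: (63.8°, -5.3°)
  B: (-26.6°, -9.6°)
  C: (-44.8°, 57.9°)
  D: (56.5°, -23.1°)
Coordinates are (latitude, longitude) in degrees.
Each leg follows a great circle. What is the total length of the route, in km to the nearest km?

Leg A→B: central angle 1.5789 rad, distance 10059.1 km.
Leg B→C: central angle 0.9785 rad, distance 6233.7 km.
Leg C→D: central angle 2.1251 rad, distance 13538.8 km.
Total: 10059.1 + 6233.7 + 13538.8 ≈ 29832 km.

29832 km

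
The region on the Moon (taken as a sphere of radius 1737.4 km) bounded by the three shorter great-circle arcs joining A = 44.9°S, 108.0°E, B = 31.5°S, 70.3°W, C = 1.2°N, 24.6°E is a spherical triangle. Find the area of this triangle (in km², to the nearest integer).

5509809 km²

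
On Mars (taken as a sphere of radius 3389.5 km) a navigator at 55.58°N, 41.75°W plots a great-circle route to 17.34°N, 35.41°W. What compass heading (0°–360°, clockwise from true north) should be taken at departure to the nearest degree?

With φ₁ = 0.9701, φ₂ = 0.3026, Δλ = 0.1107 rad, the forward-azimuth formula gives
θ = atan2( sin Δλ cos φ₂ , cos φ₁ sin φ₂ − sin φ₁ cos φ₂ cos Δλ ) = atan2(0.1054, -0.6141) = 170.26°.
So the initial bearing is 170°.

170°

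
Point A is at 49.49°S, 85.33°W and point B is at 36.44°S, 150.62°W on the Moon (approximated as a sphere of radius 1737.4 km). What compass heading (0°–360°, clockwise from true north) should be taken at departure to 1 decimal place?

With φ₁ = -0.8638, φ₂ = -0.6360, Δλ = -1.1395 rad, the forward-azimuth formula gives
θ = atan2( sin Δλ cos φ₂ , cos φ₁ sin φ₂ − sin φ₁ cos φ₂ cos Δλ ) = atan2(-0.7308, -0.1302) = -100.10°.
Adding 360° brings this into [0°, 360°): 259.9°.

259.9°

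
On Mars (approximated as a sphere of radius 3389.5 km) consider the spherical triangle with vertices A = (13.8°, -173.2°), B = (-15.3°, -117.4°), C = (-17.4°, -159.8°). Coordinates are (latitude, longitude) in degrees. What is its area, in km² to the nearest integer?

2422888 km²

Side lengths (central angles): a = 0.7096, b = 0.5914, c = 1.0888 rad; semiperimeter s = 1.1949.
By l'Huilier's theorem, tan(E/4) = √[tan(s/2) tan((s−a)/2) tan((s−b)/2) tan((s−c)/2)], giving spherical excess E = 0.2109 rad.
Area = E·R² = 0.2109 × (3389.5)² ≈ 2422888 km².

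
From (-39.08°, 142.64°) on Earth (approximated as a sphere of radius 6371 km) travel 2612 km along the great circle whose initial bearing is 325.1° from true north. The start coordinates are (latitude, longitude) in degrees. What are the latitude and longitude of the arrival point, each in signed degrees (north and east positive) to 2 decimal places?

-18.93°, 128.69°

Angular distance δ = d/R = 2612/6371 = 0.40998 rad; initial bearing θ = 5.6741 rad.
sin φ₂ = sin φ₁ cos δ + cos φ₁ sin δ cos θ = (-0.6304)(0.9171) + (0.7763)(0.3986)(0.8202) = -0.3244, so φ₂ = -18.93°.
Δλ = atan2(sin θ sin δ cos φ₁, cos δ − sin φ₁ sin φ₂) = atan2(-0.1770, 0.7126) = -13.951°.
λ₂ = 142.640° − 13.951° = 128.69°.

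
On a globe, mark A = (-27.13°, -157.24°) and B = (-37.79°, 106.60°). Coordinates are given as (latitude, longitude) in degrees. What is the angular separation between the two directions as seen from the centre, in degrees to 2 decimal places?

78.23°

With latitudes φ₁ = -27.130°, φ₂ = -37.790° and longitude difference Δλ = -96.160°:
cos c = sin φ₁ sin φ₂ + cos φ₁ cos φ₂ cos Δλ = (-0.4560)(-0.6128) + (0.8900)(0.7903)(-0.1073) = 0.20396,
so c = arccos(0.20396) = 1.36539 rad.
So the angular separation is 78.23°.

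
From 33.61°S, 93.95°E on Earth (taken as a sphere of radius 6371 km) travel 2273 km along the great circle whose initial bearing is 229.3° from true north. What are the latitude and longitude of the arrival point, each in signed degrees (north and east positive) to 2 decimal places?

-45.10°, 71.92°

Angular distance δ = d/R = 2273/6371 = 0.35677 rad; initial bearing θ = 4.0020 rad.
sin φ₂ = sin φ₁ cos δ + cos φ₁ sin δ cos θ = (-0.5535)(0.9370) + (0.8328)(0.3493)(-0.6521) = -0.7084, so φ₂ = -45.10°.
Δλ = atan2(sin θ sin δ cos φ₁, cos δ − sin φ₁ sin φ₂) = atan2(-0.2205, 0.5449) = -22.032°.
λ₂ = 93.950° − 22.032° = 71.92°.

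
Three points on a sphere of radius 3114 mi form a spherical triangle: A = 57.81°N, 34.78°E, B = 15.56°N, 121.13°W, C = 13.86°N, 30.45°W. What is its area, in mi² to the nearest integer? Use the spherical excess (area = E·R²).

11902518 mi²

Side lengths (central angles): a = 1.5176, b = 1.1380, c = 1.8147 rad; semiperimeter s = 2.2351.
By l'Huilier's theorem, tan(E/4) = √[tan(s/2) tan((s−a)/2) tan((s−b)/2) tan((s−c)/2)], giving spherical excess E = 1.2274 rad.
Area = E·R² = 1.2274 × (3114)² ≈ 11902518 mi².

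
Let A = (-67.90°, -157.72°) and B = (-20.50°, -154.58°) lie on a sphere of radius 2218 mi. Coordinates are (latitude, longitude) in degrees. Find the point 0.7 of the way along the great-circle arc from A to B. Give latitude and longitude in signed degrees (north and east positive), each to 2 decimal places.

-34.73°, -155.06°

The central angle between A and B is δ = 0.8280 rad.
With f = 0.7, the slerp weights are sin((1−f)δ)/sin δ = 0.3338 and sin(fδ)/sin δ = 0.7436.
Weighted sum of the unit vectors: (0.3338)·(-0.3481,-0.1426,-0.9265) + (0.7436)·(-0.8460,-0.4021,-0.3502) = (-0.7452, -0.3466, -0.5697).
Converting back: φ = atan2(z, √(x²+y²)) = -34.73°, λ = atan2(y, x) = -155.06°.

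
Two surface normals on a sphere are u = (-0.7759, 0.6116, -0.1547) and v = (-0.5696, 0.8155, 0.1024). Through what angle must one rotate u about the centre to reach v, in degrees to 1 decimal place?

u·v = 0.9249; |u| = 1.0000, |v| = 1.0000.
cos θ = (u·v)/(|u||v|) = 0.9249, so θ = 22.3°.

22.3°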